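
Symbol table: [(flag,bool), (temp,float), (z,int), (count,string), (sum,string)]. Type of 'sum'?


Lookup 'sum' → type string


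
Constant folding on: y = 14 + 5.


14 + 5 = 19 at compile time
Optimized: y = 19


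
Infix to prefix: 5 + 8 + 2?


left-to-right (same/higher precedence on left): tree is (+ (+ 5 8) 2)
Prefix: + + 5 8 2


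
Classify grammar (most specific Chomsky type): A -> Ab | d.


Left-linear: every RHS is a terminal or one nonterminal followed by a terminal
Classification: Type 3 (Regular)


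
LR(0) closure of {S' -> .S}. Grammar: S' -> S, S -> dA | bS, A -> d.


Start: S' -> .S
For each item with dot before a nonterminal B, add B -> .γ for every B-production
Closure: [S' -> .S, S -> .dA, S -> .bS]


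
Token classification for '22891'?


Pattern: digits only
Type: INTEGER_LITERAL


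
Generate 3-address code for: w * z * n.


Break into single-operator statements:
t1 = w * z
t2 = t1 * n


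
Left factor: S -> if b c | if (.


Common prefix: 'if'
Factored: S -> if S', S' -> b c | (


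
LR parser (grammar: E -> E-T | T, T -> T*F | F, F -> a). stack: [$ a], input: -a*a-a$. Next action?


'a' on top is the handle for F -> a
Action: reduce (F -> a)


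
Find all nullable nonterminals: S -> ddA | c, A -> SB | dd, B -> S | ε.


A nonterminal is nullable iff some alternative derives ε (directly, or every symbol in it is nullable)
Nullable: {B}


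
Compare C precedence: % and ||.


'%' is multiplicative (level 10); '||' is logical OR (level 1)
Higher level binds tighter
'%' has higher precedence than '||'


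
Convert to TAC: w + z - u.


Break into single-operator statements:
t1 = w + z
t2 = t1 - u


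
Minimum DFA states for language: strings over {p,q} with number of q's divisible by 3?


Track (count of q) mod 3: states 0..2, accept at 0
Minimal DFA: 3 states


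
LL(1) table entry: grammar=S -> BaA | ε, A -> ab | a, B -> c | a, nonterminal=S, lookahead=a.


For [S, a]: 'a' ∈ FIRST(BaA)
Entry: S -> BaA


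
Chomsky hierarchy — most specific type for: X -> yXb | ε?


Single nonterminal LHS, but y^n b^n is not regular
Classification: Type 2 (Context-Free)


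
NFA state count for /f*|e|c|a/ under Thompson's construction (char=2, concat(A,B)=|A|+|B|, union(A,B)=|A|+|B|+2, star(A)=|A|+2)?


Syntax tree has 4 char leaf(s), 3 union(s), 1 star(s)
chars contribute 4×2 = 8; each union adds +2; each star adds +2
Total: 8 + 6 + 2 = 16 states


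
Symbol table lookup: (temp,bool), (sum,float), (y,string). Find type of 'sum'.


Lookup 'sum' → type float


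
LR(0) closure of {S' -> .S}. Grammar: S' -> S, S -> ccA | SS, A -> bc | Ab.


Start: S' -> .S
For each item with dot before a nonterminal B, add B -> .γ for every B-production
Closure: [S' -> .S, S -> .ccA, S -> .SS]


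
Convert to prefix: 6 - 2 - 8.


left-to-right (same/higher precedence on left): tree is (- (- 6 2) 8)
Prefix: - - 6 2 8


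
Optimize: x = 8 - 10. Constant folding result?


8 - 10 = -2 at compile time
Optimized: x = -2


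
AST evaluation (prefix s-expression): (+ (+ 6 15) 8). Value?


Evaluate inner: (+ 6 15) = 21
Evaluate root: (+ 21 8) = 29
Result: 29


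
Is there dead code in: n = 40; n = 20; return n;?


first assignment to n is overwritten before any read
Dead: 'n = 40'


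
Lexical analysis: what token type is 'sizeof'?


Pattern: reserved word
Type: KEYWORD


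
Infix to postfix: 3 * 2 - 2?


Left to right (same or higher precedence on left)
Postfix: 3 2 * 2 -


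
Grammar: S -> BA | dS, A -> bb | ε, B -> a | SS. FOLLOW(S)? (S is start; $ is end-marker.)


$ ∈ FOLLOW(S). For each A -> αBβ: add FIRST(β)\{ε} to FOLLOW(B); if β nullable, add FOLLOW(A).
FOLLOW(S) = {$, a, b, d}


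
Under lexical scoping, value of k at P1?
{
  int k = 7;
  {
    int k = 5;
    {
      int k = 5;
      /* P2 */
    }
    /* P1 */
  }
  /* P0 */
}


k declared in the same block as P1
k = 5


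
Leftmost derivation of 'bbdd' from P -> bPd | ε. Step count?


Derivation: P => bPd => bbPdd => bbdd
Steps: 3


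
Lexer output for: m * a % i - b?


Scan left to right, longest-match per lexeme
Tokens: ID(m), OP(*), ID(a), OP(%), ID(i), OP(-), ID(b)


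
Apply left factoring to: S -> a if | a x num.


Common prefix: 'a'
Factored: S -> a S', S' -> if | x num


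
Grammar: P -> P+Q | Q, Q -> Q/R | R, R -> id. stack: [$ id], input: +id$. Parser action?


'id' on top is the handle for R -> id
Action: reduce (R -> id)


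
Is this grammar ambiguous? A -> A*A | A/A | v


'v*v/v' has two parse trees (no precedence encoded between * and /)
Ambiguous


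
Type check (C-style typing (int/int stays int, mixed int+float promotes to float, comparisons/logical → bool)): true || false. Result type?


Operand types: bool || bool
Rule: logical operators take bool operands and yield bool
Result type: bool


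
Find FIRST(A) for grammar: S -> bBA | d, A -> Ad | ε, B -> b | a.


Per alternative of A: FIRST(Ad) = {d}; FIRST(ε) = {ε}
FIRST(A) = {d, ε}


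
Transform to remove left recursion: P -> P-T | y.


Left-recursive alternatives: P-T; non-recursive: y
Introduce P': P -> yP', P' -> -TP' | ε


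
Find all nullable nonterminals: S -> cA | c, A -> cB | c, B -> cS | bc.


A nonterminal is nullable iff some alternative derives ε (directly, or every symbol in it is nullable)
Nullable: {}


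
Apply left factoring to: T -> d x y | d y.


Common prefix: 'd'
Factored: T -> d T', T' -> x y | y


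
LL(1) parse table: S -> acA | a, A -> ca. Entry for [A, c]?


For [A, c]: 'c' ∈ FIRST(ca)
Entry: A -> ca


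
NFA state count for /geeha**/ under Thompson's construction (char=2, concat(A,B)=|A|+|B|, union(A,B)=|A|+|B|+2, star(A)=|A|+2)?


Syntax tree has 5 char leaf(s), 0 union(s), 2 star(s)
chars contribute 5×2 = 10; each union adds +2; each star adds +2
Total: 10 + 0 + 4 = 14 states


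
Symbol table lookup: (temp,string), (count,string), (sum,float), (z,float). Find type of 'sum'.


Lookup 'sum' → type float


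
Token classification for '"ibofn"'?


Pattern: double-quoted sequence
Type: STRING_LITERAL


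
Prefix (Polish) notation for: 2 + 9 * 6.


'*' binds tighter: tree is (+ 2 (* 9 6))
Prefix: + 2 * 9 6


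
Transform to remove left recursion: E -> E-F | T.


Left-recursive alternatives: E-F; non-recursive: T
Introduce E': E -> TE', E' -> -FE' | ε


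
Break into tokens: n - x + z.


Scan left to right, longest-match per lexeme
Tokens: ID(n), OP(-), ID(x), OP(+), ID(z)


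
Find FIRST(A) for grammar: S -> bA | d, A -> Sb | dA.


Per alternative of A: FIRST(Sb) = {b, d}; FIRST(dA) = {d}
FIRST(A) = {b, d}


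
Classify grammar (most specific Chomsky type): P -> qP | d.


Right-linear: every RHS is a terminal or a terminal followed by one nonterminal
Classification: Type 3 (Regular)


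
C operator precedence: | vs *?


'*' is multiplicative (level 10); '|' is bitwise OR (level 3)
Higher level binds tighter
'*' has higher precedence than '|'


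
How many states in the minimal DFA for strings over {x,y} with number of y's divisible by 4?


Track (count of y) mod 4: states 0..3, accept at 0
Minimal DFA: 4 states


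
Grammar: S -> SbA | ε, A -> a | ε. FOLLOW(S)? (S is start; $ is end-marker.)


$ ∈ FOLLOW(S). For each A -> αBβ: add FIRST(β)\{ε} to FOLLOW(B); if β nullable, add FOLLOW(A).
FOLLOW(S) = {$, b}


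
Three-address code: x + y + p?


Break into single-operator statements:
t1 = x + y
t2 = t1 + p


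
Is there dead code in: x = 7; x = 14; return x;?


first assignment to x is overwritten before any read
Dead: 'x = 7'


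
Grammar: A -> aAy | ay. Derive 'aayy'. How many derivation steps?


Derivation: A => aAy => aayy
Steps: 2


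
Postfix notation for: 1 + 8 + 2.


Left to right (same or higher precedence on left)
Postfix: 1 8 + 2 +


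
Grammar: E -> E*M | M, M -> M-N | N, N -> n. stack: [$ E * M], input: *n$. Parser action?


handle 'E*M' on top; lookahead ∈ FOLLOW(E) = {*, $}
Action: reduce (E -> E*M)


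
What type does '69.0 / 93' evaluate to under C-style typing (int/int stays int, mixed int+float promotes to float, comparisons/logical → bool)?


Operand types: float / int
Rule: mixed int/float promotes to float; int/int stays int
Result type: float


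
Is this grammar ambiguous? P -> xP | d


right-linear, alternatives start with distinct terminals 'x' vs 'd': unique leftmost derivation
Unambiguous


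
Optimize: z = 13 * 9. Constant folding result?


13 * 9 = 117 at compile time
Optimized: z = 117


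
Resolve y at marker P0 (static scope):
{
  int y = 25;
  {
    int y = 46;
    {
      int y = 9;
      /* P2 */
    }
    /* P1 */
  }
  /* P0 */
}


y declared in the same block as P0
y = 25


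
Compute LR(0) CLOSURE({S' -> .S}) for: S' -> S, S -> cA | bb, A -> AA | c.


Start: S' -> .S
For each item with dot before a nonterminal B, add B -> .γ for every B-production
Closure: [S' -> .S, S -> .cA, S -> .bb]


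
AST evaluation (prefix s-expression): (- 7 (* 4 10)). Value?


Evaluate inner: (* 4 10) = 40
Evaluate root: (- 7 40) = -33
Result: -33


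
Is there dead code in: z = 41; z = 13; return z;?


first assignment to z is overwritten before any read
Dead: 'z = 41'


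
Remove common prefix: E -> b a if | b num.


Common prefix: 'b'
Factored: E -> b E', E' -> a if | num


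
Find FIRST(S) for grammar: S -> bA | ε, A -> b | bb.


Per alternative of S: FIRST(bA) = {b}; FIRST(ε) = {ε}
FIRST(S) = {b, ε}


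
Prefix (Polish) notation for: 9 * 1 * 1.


left-to-right (same/higher precedence on left): tree is (* (* 9 1) 1)
Prefix: * * 9 1 1


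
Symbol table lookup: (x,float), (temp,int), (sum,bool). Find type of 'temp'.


Lookup 'temp' → type int


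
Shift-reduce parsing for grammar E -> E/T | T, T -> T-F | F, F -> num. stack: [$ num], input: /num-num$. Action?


'num' on top is the handle for F -> num
Action: reduce (F -> num)


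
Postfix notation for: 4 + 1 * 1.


* has higher precedence, evaluate 1*1 first
Postfix: 4 1 1 * +


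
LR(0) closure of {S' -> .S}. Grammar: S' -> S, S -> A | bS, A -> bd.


Start: S' -> .S
For each item with dot before a nonterminal B, add B -> .γ for every B-production
Closure: [S' -> .S, S -> .A, S -> .bS, A -> .bd]


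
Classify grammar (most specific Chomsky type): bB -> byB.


LHS has context (more than one symbol) and |LHS| ≤ |RHS|
Classification: Type 1 (Context-Sensitive)


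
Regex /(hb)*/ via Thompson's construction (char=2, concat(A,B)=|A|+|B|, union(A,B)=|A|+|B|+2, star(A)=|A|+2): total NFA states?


Syntax tree has 2 char leaf(s), 0 union(s), 1 star(s)
chars contribute 2×2 = 4; each union adds +2; each star adds +2
Total: 4 + 0 + 2 = 6 states


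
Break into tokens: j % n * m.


Scan left to right, longest-match per lexeme
Tokens: ID(j), OP(%), ID(n), OP(*), ID(m)


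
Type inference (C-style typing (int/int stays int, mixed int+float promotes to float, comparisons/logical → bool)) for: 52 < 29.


Operand types: int < int
Rule: comparison yields bool
Result type: bool


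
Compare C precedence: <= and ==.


'<=' is relational (level 7); '==' is equality (level 6)
Higher level binds tighter
'<=' has higher precedence than '=='


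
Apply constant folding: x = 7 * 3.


7 * 3 = 21 at compile time
Optimized: x = 21


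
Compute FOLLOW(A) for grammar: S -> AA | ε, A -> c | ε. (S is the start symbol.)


$ ∈ FOLLOW(S). For each A -> αBβ: add FIRST(β)\{ε} to FOLLOW(B); if β nullable, add FOLLOW(A).
FOLLOW(A) = {$, c}


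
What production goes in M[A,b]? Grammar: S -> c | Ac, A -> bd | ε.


For [A, b]: 'b' ∈ FIRST(bd)
Entry: A -> bd


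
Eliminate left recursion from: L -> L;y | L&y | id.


Left-recursive alternatives: L;y, L&y; non-recursive: id
Introduce L': L -> idL', L' -> ;yL' | &yL' | ε


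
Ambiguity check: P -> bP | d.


right-linear, alternatives start with distinct terminals 'b' vs 'd': unique leftmost derivation
Unambiguous


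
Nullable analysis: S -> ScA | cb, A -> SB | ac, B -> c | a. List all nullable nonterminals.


A nonterminal is nullable iff some alternative derives ε (directly, or every symbol in it is nullable)
Nullable: {}


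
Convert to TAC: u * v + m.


Break into single-operator statements:
t1 = u * v
t2 = t1 + m


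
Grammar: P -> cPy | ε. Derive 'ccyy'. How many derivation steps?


Derivation: P => cPy => ccPyy => ccyy
Steps: 3


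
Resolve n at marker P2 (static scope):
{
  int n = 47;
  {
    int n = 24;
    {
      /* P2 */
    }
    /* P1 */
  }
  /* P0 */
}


P2's block does not declare n; resolves to the enclosing declaration at depth 1
n = 24


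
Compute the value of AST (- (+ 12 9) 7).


Evaluate inner: (+ 12 9) = 21
Evaluate root: (- 21 7) = 14
Result: 14


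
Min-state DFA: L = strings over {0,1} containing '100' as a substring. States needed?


KMP-style automaton: 3 progress states + 1 absorbing accept = 4
Minimal DFA: 4 states


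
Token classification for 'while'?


Pattern: reserved word
Type: KEYWORD


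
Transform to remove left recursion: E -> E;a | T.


Left-recursive alternatives: E;a; non-recursive: T
Introduce E': E -> TE', E' -> ;aE' | ε


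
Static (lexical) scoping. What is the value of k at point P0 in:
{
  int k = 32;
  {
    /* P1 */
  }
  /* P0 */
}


k declared in the same block as P0
k = 32


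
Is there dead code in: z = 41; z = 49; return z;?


first assignment to z is overwritten before any read
Dead: 'z = 41'


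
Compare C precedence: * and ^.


'*' is multiplicative (level 10); '^' is bitwise XOR (level 4)
Higher level binds tighter
'*' has higher precedence than '^'


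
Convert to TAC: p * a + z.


Break into single-operator statements:
t1 = p * a
t2 = t1 + z


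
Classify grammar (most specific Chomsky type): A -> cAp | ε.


Single nonterminal LHS, but c^n p^n is not regular
Classification: Type 2 (Context-Free)


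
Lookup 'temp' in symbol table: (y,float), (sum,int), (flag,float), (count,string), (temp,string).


Lookup 'temp' → type string


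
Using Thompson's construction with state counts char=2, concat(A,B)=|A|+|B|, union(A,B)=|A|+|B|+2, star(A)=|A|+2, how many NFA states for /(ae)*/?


Syntax tree has 2 char leaf(s), 0 union(s), 1 star(s)
chars contribute 2×2 = 4; each union adds +2; each star adds +2
Total: 4 + 0 + 2 = 6 states


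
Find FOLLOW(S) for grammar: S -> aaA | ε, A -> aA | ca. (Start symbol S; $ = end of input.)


$ ∈ FOLLOW(S). For each A -> αBβ: add FIRST(β)\{ε} to FOLLOW(B); if β nullable, add FOLLOW(A).
FOLLOW(S) = {$}


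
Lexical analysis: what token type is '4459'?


Pattern: digits only
Type: INTEGER_LITERAL


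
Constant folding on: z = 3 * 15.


3 * 15 = 45 at compile time
Optimized: z = 45


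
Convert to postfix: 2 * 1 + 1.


Left to right (same or higher precedence on left)
Postfix: 2 1 * 1 +


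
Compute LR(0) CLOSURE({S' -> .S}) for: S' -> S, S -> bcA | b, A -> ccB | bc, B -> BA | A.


Start: S' -> .S
For each item with dot before a nonterminal B, add B -> .γ for every B-production
Closure: [S' -> .S, S -> .bcA, S -> .b]


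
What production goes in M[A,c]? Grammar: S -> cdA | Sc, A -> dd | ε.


For [A, c]: ε is nullable and 'c' ∈ FOLLOW(A)
Entry: A -> ε


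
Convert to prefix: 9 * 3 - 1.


left-to-right (same/higher precedence on left): tree is (- (* 9 3) 1)
Prefix: - * 9 3 1


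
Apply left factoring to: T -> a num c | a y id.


Common prefix: 'a'
Factored: T -> a T', T' -> num c | y id


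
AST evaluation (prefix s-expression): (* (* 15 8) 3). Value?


Evaluate inner: (* 15 8) = 120
Evaluate root: (* 120 3) = 360
Result: 360


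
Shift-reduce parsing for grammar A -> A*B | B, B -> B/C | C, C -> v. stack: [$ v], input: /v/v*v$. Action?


'v' on top is the handle for C -> v
Action: reduce (C -> v)


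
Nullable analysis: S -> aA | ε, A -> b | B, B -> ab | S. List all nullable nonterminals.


A nonterminal is nullable iff some alternative derives ε (directly, or every symbol in it is nullable)
Nullable: {A, B, S}


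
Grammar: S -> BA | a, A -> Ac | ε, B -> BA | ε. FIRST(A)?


Per alternative of A: FIRST(Ac) = {c}; FIRST(ε) = {ε}
FIRST(A) = {c, ε}


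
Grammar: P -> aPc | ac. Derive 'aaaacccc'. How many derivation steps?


Derivation: P => aPc => aaPcc => aaaPccc => aaaacccc
Steps: 4


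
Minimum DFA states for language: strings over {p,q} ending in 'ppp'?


Track the longest suffix of input matching a prefix of 'ppp': 4 classes (prefixes of length 0..3)
Minimal DFA: 4 states


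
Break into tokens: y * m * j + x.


Scan left to right, longest-match per lexeme
Tokens: ID(y), OP(*), ID(m), OP(*), ID(j), OP(+), ID(x)


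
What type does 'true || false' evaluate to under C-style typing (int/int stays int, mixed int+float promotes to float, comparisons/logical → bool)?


Operand types: bool || bool
Rule: logical operators take bool operands and yield bool
Result type: bool


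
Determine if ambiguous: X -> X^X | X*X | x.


'x^x*x' has two parse trees (no precedence encoded between ^ and *)
Ambiguous


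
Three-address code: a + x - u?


Break into single-operator statements:
t1 = a + x
t2 = t1 - u


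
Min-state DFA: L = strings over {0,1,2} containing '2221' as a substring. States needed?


KMP-style automaton: 4 progress states + 1 absorbing accept = 5
Minimal DFA: 5 states


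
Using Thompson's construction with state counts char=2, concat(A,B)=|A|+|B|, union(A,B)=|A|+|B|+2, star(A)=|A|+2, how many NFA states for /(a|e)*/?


Syntax tree has 2 char leaf(s), 1 union(s), 1 star(s)
chars contribute 2×2 = 4; each union adds +2; each star adds +2
Total: 4 + 2 + 2 = 8 states


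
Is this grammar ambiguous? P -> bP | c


right-linear, alternatives start with distinct terminals 'b' vs 'c': unique leftmost derivation
Unambiguous


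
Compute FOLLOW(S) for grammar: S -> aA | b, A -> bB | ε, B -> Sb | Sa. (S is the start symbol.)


$ ∈ FOLLOW(S). For each A -> αBβ: add FIRST(β)\{ε} to FOLLOW(B); if β nullable, add FOLLOW(A).
FOLLOW(S) = {$, a, b}


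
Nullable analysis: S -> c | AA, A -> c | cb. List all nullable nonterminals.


A nonterminal is nullable iff some alternative derives ε (directly, or every symbol in it is nullable)
Nullable: {}


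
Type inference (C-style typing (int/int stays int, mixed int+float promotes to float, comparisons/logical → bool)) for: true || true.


Operand types: bool || bool
Rule: logical operators take bool operands and yield bool
Result type: bool


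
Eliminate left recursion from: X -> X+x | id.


Left-recursive alternatives: X+x; non-recursive: id
Introduce X': X -> idX', X' -> +xX' | ε


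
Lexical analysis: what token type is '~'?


Pattern: operator symbol
Type: OPERATOR


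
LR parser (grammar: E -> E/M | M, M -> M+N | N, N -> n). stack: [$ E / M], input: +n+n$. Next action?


'+' can extend M; shift to build M -> M+N
Action: shift


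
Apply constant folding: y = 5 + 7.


5 + 7 = 12 at compile time
Optimized: y = 12


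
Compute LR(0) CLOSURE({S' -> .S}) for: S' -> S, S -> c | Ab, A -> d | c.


Start: S' -> .S
For each item with dot before a nonterminal B, add B -> .γ for every B-production
Closure: [S' -> .S, S -> .c, S -> .Ab, A -> .d, A -> .c]


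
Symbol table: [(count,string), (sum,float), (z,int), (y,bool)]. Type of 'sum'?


Lookup 'sum' → type float


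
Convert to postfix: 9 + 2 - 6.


Left to right (same or higher precedence on left)
Postfix: 9 2 + 6 -


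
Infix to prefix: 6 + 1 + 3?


left-to-right (same/higher precedence on left): tree is (+ (+ 6 1) 3)
Prefix: + + 6 1 3


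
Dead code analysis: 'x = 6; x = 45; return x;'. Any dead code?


first assignment to x is overwritten before any read
Dead: 'x = 6'


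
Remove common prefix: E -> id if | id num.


Common prefix: 'id'
Factored: E -> id E', E' -> if | num


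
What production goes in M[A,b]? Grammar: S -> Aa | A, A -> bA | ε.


For [A, b]: 'b' ∈ FIRST(bA)
Entry: A -> bA


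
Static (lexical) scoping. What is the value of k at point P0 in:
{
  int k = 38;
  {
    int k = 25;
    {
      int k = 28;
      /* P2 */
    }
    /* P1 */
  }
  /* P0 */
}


k declared in the same block as P0
k = 38


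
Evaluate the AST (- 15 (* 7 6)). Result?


Evaluate inner: (* 7 6) = 42
Evaluate root: (- 15 42) = -27
Result: -27


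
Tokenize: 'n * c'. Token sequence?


Scan left to right, longest-match per lexeme
Tokens: ID(n), OP(*), ID(c)


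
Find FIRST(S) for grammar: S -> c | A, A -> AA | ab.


Per alternative of S: FIRST(c) = {c}; FIRST(A) = {a}
FIRST(S) = {a, c}


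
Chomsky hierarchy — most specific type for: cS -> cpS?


LHS has context (more than one symbol) and |LHS| ≤ |RHS|
Classification: Type 1 (Context-Sensitive)


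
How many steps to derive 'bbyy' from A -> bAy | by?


Derivation: A => bAy => bbyy
Steps: 2


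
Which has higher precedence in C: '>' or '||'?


'>' is relational (level 7); '||' is logical OR (level 1)
Higher level binds tighter
'>' has higher precedence than '||'


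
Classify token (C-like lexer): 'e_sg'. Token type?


Pattern: letter/underscore followed by alphanumerics, not a keyword
Type: IDENTIFIER


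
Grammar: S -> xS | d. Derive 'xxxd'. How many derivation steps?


Derivation: S => xS => xxS => xxxS => xxxd
Steps: 4


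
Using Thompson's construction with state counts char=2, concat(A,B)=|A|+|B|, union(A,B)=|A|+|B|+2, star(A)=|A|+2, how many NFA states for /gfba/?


Syntax tree has 4 char leaf(s), 0 union(s), 0 star(s)
chars contribute 4×2 = 8; each union adds +2; each star adds +2
Total: 8 + 0 + 0 = 8 states


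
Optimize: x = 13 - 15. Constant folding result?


13 - 15 = -2 at compile time
Optimized: x = -2


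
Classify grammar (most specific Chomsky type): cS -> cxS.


LHS has context (more than one symbol) and |LHS| ≤ |RHS|
Classification: Type 1 (Context-Sensitive)


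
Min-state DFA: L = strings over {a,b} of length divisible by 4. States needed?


Track length mod 4: states 0..3, accept at 0
Minimal DFA: 4 states


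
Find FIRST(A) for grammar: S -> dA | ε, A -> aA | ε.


Per alternative of A: FIRST(aA) = {a}; FIRST(ε) = {ε}
FIRST(A) = {a, ε}


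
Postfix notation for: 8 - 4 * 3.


* has higher precedence, evaluate 4*3 first
Postfix: 8 4 3 * -


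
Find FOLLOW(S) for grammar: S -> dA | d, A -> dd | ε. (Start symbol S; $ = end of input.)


$ ∈ FOLLOW(S). For each A -> αBβ: add FIRST(β)\{ε} to FOLLOW(B); if β nullable, add FOLLOW(A).
FOLLOW(S) = {$}


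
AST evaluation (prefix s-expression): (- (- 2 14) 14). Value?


Evaluate inner: (- 2 14) = -12
Evaluate root: (- -12 14) = -26
Result: -26


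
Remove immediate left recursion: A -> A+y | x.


Left-recursive alternatives: A+y; non-recursive: x
Introduce A': A -> xA', A' -> +yA' | ε


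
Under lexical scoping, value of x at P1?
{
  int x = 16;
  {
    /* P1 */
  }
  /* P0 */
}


P1's block does not declare x; resolves to the enclosing declaration at depth 0
x = 16


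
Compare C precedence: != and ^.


'!=' is equality (level 6); '^' is bitwise XOR (level 4)
Higher level binds tighter
'!=' has higher precedence than '^'


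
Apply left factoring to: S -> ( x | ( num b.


Common prefix: '('
Factored: S -> ( S', S' -> x | num b


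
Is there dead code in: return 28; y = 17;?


statement follows a return and is unreachable
Dead: 'y = 17'


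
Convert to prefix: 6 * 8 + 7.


left-to-right (same/higher precedence on left): tree is (+ (* 6 8) 7)
Prefix: + * 6 8 7


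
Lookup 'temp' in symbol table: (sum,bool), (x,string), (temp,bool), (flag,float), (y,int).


Lookup 'temp' → type bool


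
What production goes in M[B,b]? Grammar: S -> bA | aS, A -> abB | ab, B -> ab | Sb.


For [B, b]: 'b' ∈ FIRST(Sb)
Entry: B -> Sb


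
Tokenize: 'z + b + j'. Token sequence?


Scan left to right, longest-match per lexeme
Tokens: ID(z), OP(+), ID(b), OP(+), ID(j)


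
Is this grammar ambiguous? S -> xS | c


right-linear, alternatives start with distinct terminals 'x' vs 'c': unique leftmost derivation
Unambiguous


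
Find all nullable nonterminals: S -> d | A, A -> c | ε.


A nonterminal is nullable iff some alternative derives ε (directly, or every symbol in it is nullable)
Nullable: {A, S}


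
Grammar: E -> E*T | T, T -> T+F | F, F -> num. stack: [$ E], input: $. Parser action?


start symbol E on stack, input exhausted
Action: accept


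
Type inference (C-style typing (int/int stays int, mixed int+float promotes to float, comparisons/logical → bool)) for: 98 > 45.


Operand types: int > int
Rule: comparison yields bool
Result type: bool


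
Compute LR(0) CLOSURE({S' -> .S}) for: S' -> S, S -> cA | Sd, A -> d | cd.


Start: S' -> .S
For each item with dot before a nonterminal B, add B -> .γ for every B-production
Closure: [S' -> .S, S -> .cA, S -> .Sd]


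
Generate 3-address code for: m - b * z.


Break into single-operator statements:
t1 = b * z
t2 = m - t1


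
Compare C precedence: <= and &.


'<=' is relational (level 7); '&' is bitwise AND (level 5)
Higher level binds tighter
'<=' has higher precedence than '&'


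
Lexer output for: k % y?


Scan left to right, longest-match per lexeme
Tokens: ID(k), OP(%), ID(y)


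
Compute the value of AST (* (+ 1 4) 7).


Evaluate inner: (+ 1 4) = 5
Evaluate root: (* 5 7) = 35
Result: 35


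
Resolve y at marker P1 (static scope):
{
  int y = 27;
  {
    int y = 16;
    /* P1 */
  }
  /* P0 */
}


y declared in the same block as P1
y = 16


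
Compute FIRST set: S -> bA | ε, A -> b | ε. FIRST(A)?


Per alternative of A: FIRST(b) = {b}; FIRST(ε) = {ε}
FIRST(A) = {b, ε}


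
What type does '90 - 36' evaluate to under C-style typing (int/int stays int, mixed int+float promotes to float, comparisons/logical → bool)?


Operand types: int - int
Rule: mixed int/float promotes to float; int/int stays int
Result type: int


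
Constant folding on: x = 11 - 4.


11 - 4 = 7 at compile time
Optimized: x = 7


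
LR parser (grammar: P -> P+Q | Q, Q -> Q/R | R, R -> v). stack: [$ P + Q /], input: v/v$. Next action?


no handle; shift 'v'
Action: shift


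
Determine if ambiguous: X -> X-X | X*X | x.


'x-x*x' has two parse trees (no precedence encoded between - and *)
Ambiguous


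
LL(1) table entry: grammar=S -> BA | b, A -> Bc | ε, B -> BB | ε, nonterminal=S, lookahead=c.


For [S, c]: 'c' ∈ FIRST(BA)
Entry: S -> BA


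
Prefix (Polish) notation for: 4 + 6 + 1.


left-to-right (same/higher precedence on left): tree is (+ (+ 4 6) 1)
Prefix: + + 4 6 1


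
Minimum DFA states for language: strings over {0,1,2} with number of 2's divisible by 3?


Track (count of 2) mod 3: states 0..2, accept at 0
Minimal DFA: 3 states


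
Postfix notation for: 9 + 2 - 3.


Left to right (same or higher precedence on left)
Postfix: 9 2 + 3 -


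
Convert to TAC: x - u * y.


Break into single-operator statements:
t1 = u * y
t2 = x - t1


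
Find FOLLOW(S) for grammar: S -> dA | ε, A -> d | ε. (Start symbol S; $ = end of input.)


$ ∈ FOLLOW(S). For each A -> αBβ: add FIRST(β)\{ε} to FOLLOW(B); if β nullable, add FOLLOW(A).
FOLLOW(S) = {$}


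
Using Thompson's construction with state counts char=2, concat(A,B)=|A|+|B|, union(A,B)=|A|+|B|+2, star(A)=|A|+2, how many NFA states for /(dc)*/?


Syntax tree has 2 char leaf(s), 0 union(s), 1 star(s)
chars contribute 2×2 = 4; each union adds +2; each star adds +2
Total: 4 + 0 + 2 = 6 states


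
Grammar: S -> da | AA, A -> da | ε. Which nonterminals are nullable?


A nonterminal is nullable iff some alternative derives ε (directly, or every symbol in it is nullable)
Nullable: {A, S}


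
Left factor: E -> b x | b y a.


Common prefix: 'b'
Factored: E -> b E', E' -> x | y a


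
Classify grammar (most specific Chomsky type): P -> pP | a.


Right-linear: every RHS is a terminal or a terminal followed by one nonterminal
Classification: Type 3 (Regular)


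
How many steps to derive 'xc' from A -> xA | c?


Derivation: A => xA => xc
Steps: 2


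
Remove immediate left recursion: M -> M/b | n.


Left-recursive alternatives: M/b; non-recursive: n
Introduce M': M -> nM', M' -> /bM' | ε


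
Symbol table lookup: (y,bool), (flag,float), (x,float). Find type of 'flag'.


Lookup 'flag' → type float


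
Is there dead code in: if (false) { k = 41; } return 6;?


condition is constant false, so the whole block is unreachable
Dead: 'if (false) { k = 41; }'


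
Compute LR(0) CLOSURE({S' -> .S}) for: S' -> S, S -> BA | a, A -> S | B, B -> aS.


Start: S' -> .S
For each item with dot before a nonterminal B, add B -> .γ for every B-production
Closure: [S' -> .S, S -> .BA, S -> .a, B -> .aS]


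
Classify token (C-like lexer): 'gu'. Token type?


Pattern: letter/underscore followed by alphanumerics, not a keyword
Type: IDENTIFIER


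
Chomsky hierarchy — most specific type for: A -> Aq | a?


Left-linear: every RHS is a terminal or one nonterminal followed by a terminal
Classification: Type 3 (Regular)


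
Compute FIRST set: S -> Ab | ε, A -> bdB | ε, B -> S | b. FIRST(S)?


Per alternative of S: FIRST(Ab) = {b}; FIRST(ε) = {ε}
FIRST(S) = {b, ε}


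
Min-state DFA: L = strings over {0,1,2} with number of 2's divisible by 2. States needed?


Track (count of 2) mod 2: states 0..1, accept at 0
Minimal DFA: 2 states


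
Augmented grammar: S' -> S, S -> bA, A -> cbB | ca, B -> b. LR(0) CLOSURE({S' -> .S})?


Start: S' -> .S
For each item with dot before a nonterminal B, add B -> .γ for every B-production
Closure: [S' -> .S, S -> .bA]


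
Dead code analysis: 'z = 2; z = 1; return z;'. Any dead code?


first assignment to z is overwritten before any read
Dead: 'z = 2'


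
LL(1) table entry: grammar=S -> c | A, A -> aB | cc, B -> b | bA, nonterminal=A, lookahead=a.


For [A, a]: 'a' ∈ FIRST(aB)
Entry: A -> aB


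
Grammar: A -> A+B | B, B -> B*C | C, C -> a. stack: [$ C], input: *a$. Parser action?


'C' (not preceded by B*) is the handle for B -> C
Action: reduce (B -> C)


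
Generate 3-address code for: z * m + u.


Break into single-operator statements:
t1 = z * m
t2 = t1 + u


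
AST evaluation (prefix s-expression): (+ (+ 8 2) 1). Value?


Evaluate inner: (+ 8 2) = 10
Evaluate root: (+ 10 1) = 11
Result: 11


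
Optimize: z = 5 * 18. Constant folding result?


5 * 18 = 90 at compile time
Optimized: z = 90


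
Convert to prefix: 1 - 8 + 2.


left-to-right (same/higher precedence on left): tree is (+ (- 1 8) 2)
Prefix: + - 1 8 2


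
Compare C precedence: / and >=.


'/' is multiplicative (level 10); '>=' is relational (level 7)
Higher level binds tighter
'/' has higher precedence than '>='


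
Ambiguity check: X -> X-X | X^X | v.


'v-v^v' has two parse trees (no precedence encoded between - and ^)
Ambiguous


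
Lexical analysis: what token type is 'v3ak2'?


Pattern: letter/underscore followed by alphanumerics, not a keyword
Type: IDENTIFIER


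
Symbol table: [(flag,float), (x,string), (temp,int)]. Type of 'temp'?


Lookup 'temp' → type int


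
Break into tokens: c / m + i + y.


Scan left to right, longest-match per lexeme
Tokens: ID(c), OP(/), ID(m), OP(+), ID(i), OP(+), ID(y)


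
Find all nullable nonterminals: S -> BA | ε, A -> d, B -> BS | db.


A nonterminal is nullable iff some alternative derives ε (directly, or every symbol in it is nullable)
Nullable: {S}


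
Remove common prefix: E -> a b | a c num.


Common prefix: 'a'
Factored: E -> a E', E' -> b | c num


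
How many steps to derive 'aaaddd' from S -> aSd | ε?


Derivation: S => aSd => aaSdd => aaaSddd => aaaddd
Steps: 4


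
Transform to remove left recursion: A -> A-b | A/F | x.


Left-recursive alternatives: A-b, A/F; non-recursive: x
Introduce A': A -> xA', A' -> -bA' | /FA' | ε


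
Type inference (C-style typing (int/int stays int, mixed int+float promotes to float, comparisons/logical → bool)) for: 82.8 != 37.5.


Operand types: float != float
Rule: comparison yields bool
Result type: bool


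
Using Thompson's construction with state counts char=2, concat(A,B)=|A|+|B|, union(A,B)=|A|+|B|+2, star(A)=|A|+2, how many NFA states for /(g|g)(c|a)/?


Syntax tree has 4 char leaf(s), 2 union(s), 0 star(s)
chars contribute 4×2 = 8; each union adds +2; each star adds +2
Total: 8 + 4 + 0 = 12 states


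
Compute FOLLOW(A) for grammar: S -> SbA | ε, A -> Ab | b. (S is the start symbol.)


$ ∈ FOLLOW(S). For each A -> αBβ: add FIRST(β)\{ε} to FOLLOW(B); if β nullable, add FOLLOW(A).
FOLLOW(A) = {$, b}


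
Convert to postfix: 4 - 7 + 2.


Left to right (same or higher precedence on left)
Postfix: 4 7 - 2 +


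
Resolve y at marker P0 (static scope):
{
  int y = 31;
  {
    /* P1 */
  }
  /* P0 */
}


y declared in the same block as P0
y = 31


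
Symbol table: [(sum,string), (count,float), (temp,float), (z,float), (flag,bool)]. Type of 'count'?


Lookup 'count' → type float


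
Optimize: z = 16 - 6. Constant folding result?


16 - 6 = 10 at compile time
Optimized: z = 10


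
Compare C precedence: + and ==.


'+' is additive (level 9); '==' is equality (level 6)
Higher level binds tighter
'+' has higher precedence than '=='


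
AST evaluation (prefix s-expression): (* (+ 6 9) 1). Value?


Evaluate inner: (+ 6 9) = 15
Evaluate root: (* 15 1) = 15
Result: 15


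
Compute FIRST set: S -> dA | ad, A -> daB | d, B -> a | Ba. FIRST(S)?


Per alternative of S: FIRST(dA) = {d}; FIRST(ad) = {a}
FIRST(S) = {a, d}


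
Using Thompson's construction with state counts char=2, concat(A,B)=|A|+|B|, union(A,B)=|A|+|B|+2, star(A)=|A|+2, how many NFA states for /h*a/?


Syntax tree has 2 char leaf(s), 0 union(s), 1 star(s)
chars contribute 2×2 = 4; each union adds +2; each star adds +2
Total: 4 + 0 + 2 = 6 states


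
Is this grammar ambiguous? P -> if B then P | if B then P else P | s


dangling else: 'if B then if B then s else s' parses two ways
Ambiguous


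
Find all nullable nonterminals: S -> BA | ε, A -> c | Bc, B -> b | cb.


A nonterminal is nullable iff some alternative derives ε (directly, or every symbol in it is nullable)
Nullable: {S}


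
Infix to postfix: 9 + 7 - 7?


Left to right (same or higher precedence on left)
Postfix: 9 7 + 7 -


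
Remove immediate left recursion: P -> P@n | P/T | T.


Left-recursive alternatives: P@n, P/T; non-recursive: T
Introduce P': P -> TP', P' -> @nP' | /TP' | ε


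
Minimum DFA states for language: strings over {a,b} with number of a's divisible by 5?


Track (count of a) mod 5: states 0..4, accept at 0
Minimal DFA: 5 states


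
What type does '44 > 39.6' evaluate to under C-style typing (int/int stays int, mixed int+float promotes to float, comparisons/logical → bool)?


Operand types: int > float
Rule: comparison yields bool
Result type: bool


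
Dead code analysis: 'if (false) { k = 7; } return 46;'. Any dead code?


condition is constant false, so the whole block is unreachable
Dead: 'if (false) { k = 7; }'


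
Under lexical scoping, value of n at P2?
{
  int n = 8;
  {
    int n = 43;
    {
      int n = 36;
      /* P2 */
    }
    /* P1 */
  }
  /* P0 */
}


n declared in the same block as P2
n = 36


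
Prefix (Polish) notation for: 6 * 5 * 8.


left-to-right (same/higher precedence on left): tree is (* (* 6 5) 8)
Prefix: * * 6 5 8


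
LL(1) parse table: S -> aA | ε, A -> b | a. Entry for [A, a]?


For [A, a]: 'a' ∈ FIRST(a)
Entry: A -> a


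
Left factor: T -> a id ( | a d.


Common prefix: 'a'
Factored: T -> a T', T' -> id ( | d


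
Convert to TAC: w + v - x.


Break into single-operator statements:
t1 = w + v
t2 = t1 - x


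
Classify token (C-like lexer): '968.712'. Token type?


Pattern: digits with a decimal point
Type: FLOAT_LITERAL


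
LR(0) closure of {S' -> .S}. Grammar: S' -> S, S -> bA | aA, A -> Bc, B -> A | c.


Start: S' -> .S
For each item with dot before a nonterminal B, add B -> .γ for every B-production
Closure: [S' -> .S, S -> .bA, S -> .aA]


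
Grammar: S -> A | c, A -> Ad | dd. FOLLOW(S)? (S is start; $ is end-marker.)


$ ∈ FOLLOW(S). For each A -> αBβ: add FIRST(β)\{ε} to FOLLOW(B); if β nullable, add FOLLOW(A).
FOLLOW(S) = {$}


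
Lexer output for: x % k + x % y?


Scan left to right, longest-match per lexeme
Tokens: ID(x), OP(%), ID(k), OP(+), ID(x), OP(%), ID(y)


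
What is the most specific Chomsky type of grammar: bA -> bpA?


LHS has context (more than one symbol) and |LHS| ≤ |RHS|
Classification: Type 1 (Context-Sensitive)


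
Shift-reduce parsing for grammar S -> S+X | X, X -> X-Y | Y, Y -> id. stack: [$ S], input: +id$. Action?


shift '+' to continue S -> S+X
Action: shift


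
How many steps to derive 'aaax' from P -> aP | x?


Derivation: P => aP => aaP => aaaP => aaax
Steps: 4


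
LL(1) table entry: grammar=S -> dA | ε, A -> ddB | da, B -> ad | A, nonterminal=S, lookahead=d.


For [S, d]: 'd' ∈ FIRST(dA)
Entry: S -> dA


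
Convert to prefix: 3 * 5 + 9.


left-to-right (same/higher precedence on left): tree is (+ (* 3 5) 9)
Prefix: + * 3 5 9


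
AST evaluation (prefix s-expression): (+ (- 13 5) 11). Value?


Evaluate inner: (- 13 5) = 8
Evaluate root: (+ 8 11) = 19
Result: 19


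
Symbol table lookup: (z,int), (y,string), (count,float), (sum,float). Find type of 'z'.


Lookup 'z' → type int


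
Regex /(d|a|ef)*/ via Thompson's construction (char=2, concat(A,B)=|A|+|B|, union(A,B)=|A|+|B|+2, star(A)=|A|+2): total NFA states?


Syntax tree has 4 char leaf(s), 2 union(s), 1 star(s)
chars contribute 4×2 = 8; each union adds +2; each star adds +2
Total: 8 + 4 + 2 = 14 states


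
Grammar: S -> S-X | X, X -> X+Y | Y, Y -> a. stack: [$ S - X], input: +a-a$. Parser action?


'+' can extend X; shift to build X -> X+Y
Action: shift


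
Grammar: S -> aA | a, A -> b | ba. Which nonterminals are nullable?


A nonterminal is nullable iff some alternative derives ε (directly, or every symbol in it is nullable)
Nullable: {}


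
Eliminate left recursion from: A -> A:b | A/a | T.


Left-recursive alternatives: A:b, A/a; non-recursive: T
Introduce A': A -> TA', A' -> :bA' | /aA' | ε


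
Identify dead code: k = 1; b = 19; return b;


k is assigned but never read
Dead: 'k = 1'


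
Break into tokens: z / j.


Scan left to right, longest-match per lexeme
Tokens: ID(z), OP(/), ID(j)


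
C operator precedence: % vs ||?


'%' is multiplicative (level 10); '||' is logical OR (level 1)
Higher level binds tighter
'%' has higher precedence than '||'


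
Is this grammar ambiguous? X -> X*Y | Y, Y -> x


precedence layered via separate nonterminal Y: deterministic
Unambiguous
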